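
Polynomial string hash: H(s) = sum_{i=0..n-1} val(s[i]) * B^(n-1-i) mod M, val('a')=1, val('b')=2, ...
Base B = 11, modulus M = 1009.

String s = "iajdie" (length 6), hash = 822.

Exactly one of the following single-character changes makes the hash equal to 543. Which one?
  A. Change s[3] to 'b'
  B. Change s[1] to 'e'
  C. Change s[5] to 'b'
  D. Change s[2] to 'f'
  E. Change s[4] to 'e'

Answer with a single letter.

Option A: s[3]='d'->'b', delta=(2-4)*11^2 mod 1009 = 767, hash=822+767 mod 1009 = 580
Option B: s[1]='a'->'e', delta=(5-1)*11^4 mod 1009 = 42, hash=822+42 mod 1009 = 864
Option C: s[5]='e'->'b', delta=(2-5)*11^0 mod 1009 = 1006, hash=822+1006 mod 1009 = 819
Option D: s[2]='j'->'f', delta=(6-10)*11^3 mod 1009 = 730, hash=822+730 mod 1009 = 543 <-- target
Option E: s[4]='i'->'e', delta=(5-9)*11^1 mod 1009 = 965, hash=822+965 mod 1009 = 778

Answer: D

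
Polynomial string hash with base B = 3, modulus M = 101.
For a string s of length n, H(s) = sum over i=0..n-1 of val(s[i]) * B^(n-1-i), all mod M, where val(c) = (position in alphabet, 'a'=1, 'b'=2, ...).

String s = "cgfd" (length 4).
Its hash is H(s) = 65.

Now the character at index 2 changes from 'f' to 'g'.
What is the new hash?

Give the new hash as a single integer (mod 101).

val('f') = 6, val('g') = 7
Position k = 2, exponent = n-1-k = 1
B^1 mod M = 3^1 mod 101 = 3
Delta = (7 - 6) * 3 mod 101 = 3
New hash = (65 + 3) mod 101 = 68

Answer: 68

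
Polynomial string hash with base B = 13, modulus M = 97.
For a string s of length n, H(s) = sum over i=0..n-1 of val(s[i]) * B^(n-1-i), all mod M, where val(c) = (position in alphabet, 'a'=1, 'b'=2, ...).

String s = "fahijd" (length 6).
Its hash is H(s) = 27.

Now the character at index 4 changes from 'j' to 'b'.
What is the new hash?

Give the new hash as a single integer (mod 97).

val('j') = 10, val('b') = 2
Position k = 4, exponent = n-1-k = 1
B^1 mod M = 13^1 mod 97 = 13
Delta = (2 - 10) * 13 mod 97 = 90
New hash = (27 + 90) mod 97 = 20

Answer: 20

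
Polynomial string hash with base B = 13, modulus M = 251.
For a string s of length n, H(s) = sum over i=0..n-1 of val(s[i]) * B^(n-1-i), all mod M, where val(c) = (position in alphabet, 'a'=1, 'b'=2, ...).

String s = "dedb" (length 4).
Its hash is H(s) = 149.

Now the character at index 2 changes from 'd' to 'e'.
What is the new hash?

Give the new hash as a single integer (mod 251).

val('d') = 4, val('e') = 5
Position k = 2, exponent = n-1-k = 1
B^1 mod M = 13^1 mod 251 = 13
Delta = (5 - 4) * 13 mod 251 = 13
New hash = (149 + 13) mod 251 = 162

Answer: 162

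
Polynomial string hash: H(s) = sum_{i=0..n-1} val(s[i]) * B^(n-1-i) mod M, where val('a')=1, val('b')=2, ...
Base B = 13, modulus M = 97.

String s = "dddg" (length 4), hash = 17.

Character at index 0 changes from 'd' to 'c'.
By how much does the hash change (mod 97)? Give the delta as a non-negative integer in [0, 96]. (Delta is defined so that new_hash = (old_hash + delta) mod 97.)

Answer: 34

Derivation:
Delta formula: (val(new) - val(old)) * B^(n-1-k) mod M
  val('c') - val('d') = 3 - 4 = -1
  B^(n-1-k) = 13^3 mod 97 = 63
  Delta = -1 * 63 mod 97 = 34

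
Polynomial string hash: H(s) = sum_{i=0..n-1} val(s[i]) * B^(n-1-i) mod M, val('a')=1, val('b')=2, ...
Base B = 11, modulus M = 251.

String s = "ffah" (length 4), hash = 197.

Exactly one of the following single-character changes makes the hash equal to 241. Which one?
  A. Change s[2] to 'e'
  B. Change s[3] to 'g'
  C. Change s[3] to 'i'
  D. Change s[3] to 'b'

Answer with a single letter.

Answer: A

Derivation:
Option A: s[2]='a'->'e', delta=(5-1)*11^1 mod 251 = 44, hash=197+44 mod 251 = 241 <-- target
Option B: s[3]='h'->'g', delta=(7-8)*11^0 mod 251 = 250, hash=197+250 mod 251 = 196
Option C: s[3]='h'->'i', delta=(9-8)*11^0 mod 251 = 1, hash=197+1 mod 251 = 198
Option D: s[3]='h'->'b', delta=(2-8)*11^0 mod 251 = 245, hash=197+245 mod 251 = 191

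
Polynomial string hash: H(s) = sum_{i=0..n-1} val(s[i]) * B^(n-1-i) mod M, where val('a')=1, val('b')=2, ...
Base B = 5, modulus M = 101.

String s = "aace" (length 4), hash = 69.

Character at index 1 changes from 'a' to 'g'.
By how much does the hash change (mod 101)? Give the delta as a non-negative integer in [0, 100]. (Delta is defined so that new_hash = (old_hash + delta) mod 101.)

Answer: 49

Derivation:
Delta formula: (val(new) - val(old)) * B^(n-1-k) mod M
  val('g') - val('a') = 7 - 1 = 6
  B^(n-1-k) = 5^2 mod 101 = 25
  Delta = 6 * 25 mod 101 = 49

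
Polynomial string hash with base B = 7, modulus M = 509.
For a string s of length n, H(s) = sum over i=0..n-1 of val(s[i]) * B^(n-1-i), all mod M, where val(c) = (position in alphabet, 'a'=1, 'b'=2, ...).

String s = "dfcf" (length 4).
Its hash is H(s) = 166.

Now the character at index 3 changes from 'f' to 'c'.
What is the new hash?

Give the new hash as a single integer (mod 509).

val('f') = 6, val('c') = 3
Position k = 3, exponent = n-1-k = 0
B^0 mod M = 7^0 mod 509 = 1
Delta = (3 - 6) * 1 mod 509 = 506
New hash = (166 + 506) mod 509 = 163

Answer: 163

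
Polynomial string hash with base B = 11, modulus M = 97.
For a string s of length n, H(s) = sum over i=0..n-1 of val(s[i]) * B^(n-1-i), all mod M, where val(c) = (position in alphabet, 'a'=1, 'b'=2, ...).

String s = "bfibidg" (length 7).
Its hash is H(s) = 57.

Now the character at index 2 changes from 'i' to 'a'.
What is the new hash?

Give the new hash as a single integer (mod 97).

val('i') = 9, val('a') = 1
Position k = 2, exponent = n-1-k = 4
B^4 mod M = 11^4 mod 97 = 91
Delta = (1 - 9) * 91 mod 97 = 48
New hash = (57 + 48) mod 97 = 8

Answer: 8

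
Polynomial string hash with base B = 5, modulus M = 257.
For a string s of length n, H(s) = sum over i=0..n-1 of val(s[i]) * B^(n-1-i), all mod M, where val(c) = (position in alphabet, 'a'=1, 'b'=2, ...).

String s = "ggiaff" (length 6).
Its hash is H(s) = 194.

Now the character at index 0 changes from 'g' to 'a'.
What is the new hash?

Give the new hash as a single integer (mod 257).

Answer: 205

Derivation:
val('g') = 7, val('a') = 1
Position k = 0, exponent = n-1-k = 5
B^5 mod M = 5^5 mod 257 = 41
Delta = (1 - 7) * 41 mod 257 = 11
New hash = (194 + 11) mod 257 = 205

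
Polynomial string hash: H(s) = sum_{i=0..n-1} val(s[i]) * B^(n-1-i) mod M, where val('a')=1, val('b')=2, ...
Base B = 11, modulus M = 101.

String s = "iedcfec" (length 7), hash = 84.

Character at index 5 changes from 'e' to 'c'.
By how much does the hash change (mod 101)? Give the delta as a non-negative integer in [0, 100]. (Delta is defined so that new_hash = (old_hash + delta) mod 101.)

Delta formula: (val(new) - val(old)) * B^(n-1-k) mod M
  val('c') - val('e') = 3 - 5 = -2
  B^(n-1-k) = 11^1 mod 101 = 11
  Delta = -2 * 11 mod 101 = 79

Answer: 79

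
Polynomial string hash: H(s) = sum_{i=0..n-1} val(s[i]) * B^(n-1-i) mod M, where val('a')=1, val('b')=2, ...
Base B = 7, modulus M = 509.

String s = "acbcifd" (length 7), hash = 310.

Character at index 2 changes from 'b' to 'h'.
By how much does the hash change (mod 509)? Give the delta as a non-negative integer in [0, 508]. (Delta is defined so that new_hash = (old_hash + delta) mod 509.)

Answer: 154

Derivation:
Delta formula: (val(new) - val(old)) * B^(n-1-k) mod M
  val('h') - val('b') = 8 - 2 = 6
  B^(n-1-k) = 7^4 mod 509 = 365
  Delta = 6 * 365 mod 509 = 154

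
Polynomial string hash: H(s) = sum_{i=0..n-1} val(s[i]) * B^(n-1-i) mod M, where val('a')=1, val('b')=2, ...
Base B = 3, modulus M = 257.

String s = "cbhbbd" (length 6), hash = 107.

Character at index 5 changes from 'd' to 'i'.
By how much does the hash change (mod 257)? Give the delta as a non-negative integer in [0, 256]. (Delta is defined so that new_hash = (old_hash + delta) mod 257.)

Delta formula: (val(new) - val(old)) * B^(n-1-k) mod M
  val('i') - val('d') = 9 - 4 = 5
  B^(n-1-k) = 3^0 mod 257 = 1
  Delta = 5 * 1 mod 257 = 5

Answer: 5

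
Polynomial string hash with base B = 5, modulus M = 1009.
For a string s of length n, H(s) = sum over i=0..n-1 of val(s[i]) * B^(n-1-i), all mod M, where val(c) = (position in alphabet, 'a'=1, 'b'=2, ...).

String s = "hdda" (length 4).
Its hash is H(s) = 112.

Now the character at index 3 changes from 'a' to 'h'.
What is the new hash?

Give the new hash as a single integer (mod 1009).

val('a') = 1, val('h') = 8
Position k = 3, exponent = n-1-k = 0
B^0 mod M = 5^0 mod 1009 = 1
Delta = (8 - 1) * 1 mod 1009 = 7
New hash = (112 + 7) mod 1009 = 119

Answer: 119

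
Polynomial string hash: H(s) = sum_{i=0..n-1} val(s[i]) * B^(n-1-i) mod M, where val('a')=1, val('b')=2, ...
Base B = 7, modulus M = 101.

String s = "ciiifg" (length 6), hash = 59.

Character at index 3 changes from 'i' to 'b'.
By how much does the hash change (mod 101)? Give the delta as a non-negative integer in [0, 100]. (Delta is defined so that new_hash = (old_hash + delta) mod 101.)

Answer: 61

Derivation:
Delta formula: (val(new) - val(old)) * B^(n-1-k) mod M
  val('b') - val('i') = 2 - 9 = -7
  B^(n-1-k) = 7^2 mod 101 = 49
  Delta = -7 * 49 mod 101 = 61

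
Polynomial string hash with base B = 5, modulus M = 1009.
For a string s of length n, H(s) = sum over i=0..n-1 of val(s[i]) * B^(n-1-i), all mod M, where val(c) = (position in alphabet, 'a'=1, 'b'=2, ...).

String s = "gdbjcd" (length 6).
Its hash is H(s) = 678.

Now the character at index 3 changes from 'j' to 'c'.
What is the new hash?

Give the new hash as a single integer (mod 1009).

Answer: 503

Derivation:
val('j') = 10, val('c') = 3
Position k = 3, exponent = n-1-k = 2
B^2 mod M = 5^2 mod 1009 = 25
Delta = (3 - 10) * 25 mod 1009 = 834
New hash = (678 + 834) mod 1009 = 503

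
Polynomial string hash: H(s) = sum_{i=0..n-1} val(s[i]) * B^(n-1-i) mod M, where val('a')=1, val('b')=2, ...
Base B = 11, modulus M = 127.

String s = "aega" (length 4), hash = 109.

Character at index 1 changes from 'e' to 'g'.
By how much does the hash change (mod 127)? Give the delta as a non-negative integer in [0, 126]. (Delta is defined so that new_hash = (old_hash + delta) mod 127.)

Delta formula: (val(new) - val(old)) * B^(n-1-k) mod M
  val('g') - val('e') = 7 - 5 = 2
  B^(n-1-k) = 11^2 mod 127 = 121
  Delta = 2 * 121 mod 127 = 115

Answer: 115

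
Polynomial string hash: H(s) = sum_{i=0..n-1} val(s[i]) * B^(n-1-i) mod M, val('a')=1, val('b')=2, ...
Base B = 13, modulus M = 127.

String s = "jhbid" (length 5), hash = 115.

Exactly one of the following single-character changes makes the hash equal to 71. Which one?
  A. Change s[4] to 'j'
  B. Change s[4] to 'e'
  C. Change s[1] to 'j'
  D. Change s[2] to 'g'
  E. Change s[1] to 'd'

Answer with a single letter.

Answer: D

Derivation:
Option A: s[4]='d'->'j', delta=(10-4)*13^0 mod 127 = 6, hash=115+6 mod 127 = 121
Option B: s[4]='d'->'e', delta=(5-4)*13^0 mod 127 = 1, hash=115+1 mod 127 = 116
Option C: s[1]='h'->'j', delta=(10-8)*13^3 mod 127 = 76, hash=115+76 mod 127 = 64
Option D: s[2]='b'->'g', delta=(7-2)*13^2 mod 127 = 83, hash=115+83 mod 127 = 71 <-- target
Option E: s[1]='h'->'d', delta=(4-8)*13^3 mod 127 = 102, hash=115+102 mod 127 = 90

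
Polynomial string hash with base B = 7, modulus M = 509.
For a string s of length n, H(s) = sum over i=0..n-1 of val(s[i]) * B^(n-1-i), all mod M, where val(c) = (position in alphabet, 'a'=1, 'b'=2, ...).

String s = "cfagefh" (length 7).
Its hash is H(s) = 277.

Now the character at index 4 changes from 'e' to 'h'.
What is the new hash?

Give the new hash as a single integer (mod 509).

val('e') = 5, val('h') = 8
Position k = 4, exponent = n-1-k = 2
B^2 mod M = 7^2 mod 509 = 49
Delta = (8 - 5) * 49 mod 509 = 147
New hash = (277 + 147) mod 509 = 424

Answer: 424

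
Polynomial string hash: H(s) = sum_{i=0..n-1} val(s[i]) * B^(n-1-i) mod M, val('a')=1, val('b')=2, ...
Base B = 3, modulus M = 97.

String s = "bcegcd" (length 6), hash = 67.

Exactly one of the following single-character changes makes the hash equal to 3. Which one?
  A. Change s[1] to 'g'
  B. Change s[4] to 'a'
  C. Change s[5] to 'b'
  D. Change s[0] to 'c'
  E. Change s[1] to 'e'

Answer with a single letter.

Option A: s[1]='c'->'g', delta=(7-3)*3^4 mod 97 = 33, hash=67+33 mod 97 = 3 <-- target
Option B: s[4]='c'->'a', delta=(1-3)*3^1 mod 97 = 91, hash=67+91 mod 97 = 61
Option C: s[5]='d'->'b', delta=(2-4)*3^0 mod 97 = 95, hash=67+95 mod 97 = 65
Option D: s[0]='b'->'c', delta=(3-2)*3^5 mod 97 = 49, hash=67+49 mod 97 = 19
Option E: s[1]='c'->'e', delta=(5-3)*3^4 mod 97 = 65, hash=67+65 mod 97 = 35

Answer: A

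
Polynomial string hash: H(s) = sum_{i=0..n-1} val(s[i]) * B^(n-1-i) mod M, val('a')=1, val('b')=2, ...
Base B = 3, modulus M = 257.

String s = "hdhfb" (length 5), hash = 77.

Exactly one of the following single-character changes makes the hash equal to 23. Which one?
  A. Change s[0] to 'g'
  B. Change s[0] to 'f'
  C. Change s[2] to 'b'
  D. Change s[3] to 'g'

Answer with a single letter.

Answer: C

Derivation:
Option A: s[0]='h'->'g', delta=(7-8)*3^4 mod 257 = 176, hash=77+176 mod 257 = 253
Option B: s[0]='h'->'f', delta=(6-8)*3^4 mod 257 = 95, hash=77+95 mod 257 = 172
Option C: s[2]='h'->'b', delta=(2-8)*3^2 mod 257 = 203, hash=77+203 mod 257 = 23 <-- target
Option D: s[3]='f'->'g', delta=(7-6)*3^1 mod 257 = 3, hash=77+3 mod 257 = 80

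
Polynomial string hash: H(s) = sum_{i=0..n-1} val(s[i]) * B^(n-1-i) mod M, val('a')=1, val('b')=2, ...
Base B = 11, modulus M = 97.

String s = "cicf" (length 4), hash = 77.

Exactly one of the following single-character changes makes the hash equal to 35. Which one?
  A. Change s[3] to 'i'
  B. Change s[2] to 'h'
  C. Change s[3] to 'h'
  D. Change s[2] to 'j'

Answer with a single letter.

Answer: B

Derivation:
Option A: s[3]='f'->'i', delta=(9-6)*11^0 mod 97 = 3, hash=77+3 mod 97 = 80
Option B: s[2]='c'->'h', delta=(8-3)*11^1 mod 97 = 55, hash=77+55 mod 97 = 35 <-- target
Option C: s[3]='f'->'h', delta=(8-6)*11^0 mod 97 = 2, hash=77+2 mod 97 = 79
Option D: s[2]='c'->'j', delta=(10-3)*11^1 mod 97 = 77, hash=77+77 mod 97 = 57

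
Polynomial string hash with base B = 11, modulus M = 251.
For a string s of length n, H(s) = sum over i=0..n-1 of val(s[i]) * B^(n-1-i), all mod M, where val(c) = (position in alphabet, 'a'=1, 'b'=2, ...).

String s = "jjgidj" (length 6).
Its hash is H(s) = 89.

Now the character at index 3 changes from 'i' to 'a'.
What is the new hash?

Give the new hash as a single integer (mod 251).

Answer: 125

Derivation:
val('i') = 9, val('a') = 1
Position k = 3, exponent = n-1-k = 2
B^2 mod M = 11^2 mod 251 = 121
Delta = (1 - 9) * 121 mod 251 = 36
New hash = (89 + 36) mod 251 = 125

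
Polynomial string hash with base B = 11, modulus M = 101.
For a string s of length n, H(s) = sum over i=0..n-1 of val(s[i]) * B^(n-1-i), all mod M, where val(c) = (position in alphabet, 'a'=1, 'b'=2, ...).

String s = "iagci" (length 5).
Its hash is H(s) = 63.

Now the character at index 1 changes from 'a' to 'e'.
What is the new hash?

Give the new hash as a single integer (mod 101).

Answer: 34

Derivation:
val('a') = 1, val('e') = 5
Position k = 1, exponent = n-1-k = 3
B^3 mod M = 11^3 mod 101 = 18
Delta = (5 - 1) * 18 mod 101 = 72
New hash = (63 + 72) mod 101 = 34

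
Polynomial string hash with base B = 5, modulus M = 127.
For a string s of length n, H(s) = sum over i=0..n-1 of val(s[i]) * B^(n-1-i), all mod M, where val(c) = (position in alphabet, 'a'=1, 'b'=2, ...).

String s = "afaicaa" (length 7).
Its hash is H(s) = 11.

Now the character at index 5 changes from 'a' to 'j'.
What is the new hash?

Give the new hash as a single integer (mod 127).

Answer: 56

Derivation:
val('a') = 1, val('j') = 10
Position k = 5, exponent = n-1-k = 1
B^1 mod M = 5^1 mod 127 = 5
Delta = (10 - 1) * 5 mod 127 = 45
New hash = (11 + 45) mod 127 = 56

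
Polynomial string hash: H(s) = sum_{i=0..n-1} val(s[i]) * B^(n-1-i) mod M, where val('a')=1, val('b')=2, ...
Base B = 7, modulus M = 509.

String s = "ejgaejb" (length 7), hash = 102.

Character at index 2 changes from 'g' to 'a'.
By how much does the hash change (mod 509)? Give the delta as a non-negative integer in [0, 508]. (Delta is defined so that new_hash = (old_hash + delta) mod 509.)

Answer: 355

Derivation:
Delta formula: (val(new) - val(old)) * B^(n-1-k) mod M
  val('a') - val('g') = 1 - 7 = -6
  B^(n-1-k) = 7^4 mod 509 = 365
  Delta = -6 * 365 mod 509 = 355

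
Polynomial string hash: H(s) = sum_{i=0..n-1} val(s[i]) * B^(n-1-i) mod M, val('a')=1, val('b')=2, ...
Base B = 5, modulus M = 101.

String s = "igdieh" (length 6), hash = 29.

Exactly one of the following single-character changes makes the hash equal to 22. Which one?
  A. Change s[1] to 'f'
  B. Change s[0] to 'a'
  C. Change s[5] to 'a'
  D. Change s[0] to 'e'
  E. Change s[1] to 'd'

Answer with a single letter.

Answer: C

Derivation:
Option A: s[1]='g'->'f', delta=(6-7)*5^4 mod 101 = 82, hash=29+82 mod 101 = 10
Option B: s[0]='i'->'a', delta=(1-9)*5^5 mod 101 = 48, hash=29+48 mod 101 = 77
Option C: s[5]='h'->'a', delta=(1-8)*5^0 mod 101 = 94, hash=29+94 mod 101 = 22 <-- target
Option D: s[0]='i'->'e', delta=(5-9)*5^5 mod 101 = 24, hash=29+24 mod 101 = 53
Option E: s[1]='g'->'d', delta=(4-7)*5^4 mod 101 = 44, hash=29+44 mod 101 = 73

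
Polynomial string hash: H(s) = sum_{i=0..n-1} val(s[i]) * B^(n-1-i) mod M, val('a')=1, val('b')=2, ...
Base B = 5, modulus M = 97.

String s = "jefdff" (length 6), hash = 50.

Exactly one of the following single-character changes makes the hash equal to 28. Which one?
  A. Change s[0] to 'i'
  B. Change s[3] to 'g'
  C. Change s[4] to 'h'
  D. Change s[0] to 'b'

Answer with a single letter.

Answer: B

Derivation:
Option A: s[0]='j'->'i', delta=(9-10)*5^5 mod 97 = 76, hash=50+76 mod 97 = 29
Option B: s[3]='d'->'g', delta=(7-4)*5^2 mod 97 = 75, hash=50+75 mod 97 = 28 <-- target
Option C: s[4]='f'->'h', delta=(8-6)*5^1 mod 97 = 10, hash=50+10 mod 97 = 60
Option D: s[0]='j'->'b', delta=(2-10)*5^5 mod 97 = 26, hash=50+26 mod 97 = 76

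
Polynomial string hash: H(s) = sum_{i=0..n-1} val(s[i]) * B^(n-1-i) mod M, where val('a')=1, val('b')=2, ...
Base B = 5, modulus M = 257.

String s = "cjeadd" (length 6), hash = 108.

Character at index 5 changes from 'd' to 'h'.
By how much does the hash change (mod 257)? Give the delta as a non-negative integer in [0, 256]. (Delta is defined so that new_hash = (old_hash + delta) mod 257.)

Delta formula: (val(new) - val(old)) * B^(n-1-k) mod M
  val('h') - val('d') = 8 - 4 = 4
  B^(n-1-k) = 5^0 mod 257 = 1
  Delta = 4 * 1 mod 257 = 4

Answer: 4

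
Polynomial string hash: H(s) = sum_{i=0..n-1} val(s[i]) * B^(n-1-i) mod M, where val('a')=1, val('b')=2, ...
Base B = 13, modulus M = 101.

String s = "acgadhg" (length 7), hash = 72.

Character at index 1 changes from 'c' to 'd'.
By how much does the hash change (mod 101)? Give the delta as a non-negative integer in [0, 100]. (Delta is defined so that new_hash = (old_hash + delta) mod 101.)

Delta formula: (val(new) - val(old)) * B^(n-1-k) mod M
  val('d') - val('c') = 4 - 3 = 1
  B^(n-1-k) = 13^5 mod 101 = 17
  Delta = 1 * 17 mod 101 = 17

Answer: 17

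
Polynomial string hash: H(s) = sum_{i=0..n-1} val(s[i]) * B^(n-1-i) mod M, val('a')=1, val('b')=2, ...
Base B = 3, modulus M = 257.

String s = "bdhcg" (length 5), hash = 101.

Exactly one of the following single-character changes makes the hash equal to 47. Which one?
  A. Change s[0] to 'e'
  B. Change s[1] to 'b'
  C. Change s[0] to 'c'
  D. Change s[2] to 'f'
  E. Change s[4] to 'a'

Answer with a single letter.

Answer: B

Derivation:
Option A: s[0]='b'->'e', delta=(5-2)*3^4 mod 257 = 243, hash=101+243 mod 257 = 87
Option B: s[1]='d'->'b', delta=(2-4)*3^3 mod 257 = 203, hash=101+203 mod 257 = 47 <-- target
Option C: s[0]='b'->'c', delta=(3-2)*3^4 mod 257 = 81, hash=101+81 mod 257 = 182
Option D: s[2]='h'->'f', delta=(6-8)*3^2 mod 257 = 239, hash=101+239 mod 257 = 83
Option E: s[4]='g'->'a', delta=(1-7)*3^0 mod 257 = 251, hash=101+251 mod 257 = 95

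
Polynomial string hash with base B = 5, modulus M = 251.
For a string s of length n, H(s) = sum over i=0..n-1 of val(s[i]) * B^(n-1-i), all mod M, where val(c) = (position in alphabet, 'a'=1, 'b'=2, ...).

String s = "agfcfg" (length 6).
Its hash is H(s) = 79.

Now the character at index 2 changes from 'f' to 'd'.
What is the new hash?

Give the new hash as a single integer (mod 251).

Answer: 80

Derivation:
val('f') = 6, val('d') = 4
Position k = 2, exponent = n-1-k = 3
B^3 mod M = 5^3 mod 251 = 125
Delta = (4 - 6) * 125 mod 251 = 1
New hash = (79 + 1) mod 251 = 80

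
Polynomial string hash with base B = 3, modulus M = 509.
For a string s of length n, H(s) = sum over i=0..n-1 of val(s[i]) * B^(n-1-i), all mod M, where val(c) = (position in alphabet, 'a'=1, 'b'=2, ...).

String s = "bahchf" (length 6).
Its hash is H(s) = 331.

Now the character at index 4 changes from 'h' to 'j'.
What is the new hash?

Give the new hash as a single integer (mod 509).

Answer: 337

Derivation:
val('h') = 8, val('j') = 10
Position k = 4, exponent = n-1-k = 1
B^1 mod M = 3^1 mod 509 = 3
Delta = (10 - 8) * 3 mod 509 = 6
New hash = (331 + 6) mod 509 = 337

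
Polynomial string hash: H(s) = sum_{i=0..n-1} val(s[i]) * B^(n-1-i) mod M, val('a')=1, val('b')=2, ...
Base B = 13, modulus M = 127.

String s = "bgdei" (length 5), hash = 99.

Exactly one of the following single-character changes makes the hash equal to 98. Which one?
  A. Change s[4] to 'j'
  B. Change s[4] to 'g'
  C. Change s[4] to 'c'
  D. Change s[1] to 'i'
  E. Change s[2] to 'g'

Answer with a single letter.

Answer: E

Derivation:
Option A: s[4]='i'->'j', delta=(10-9)*13^0 mod 127 = 1, hash=99+1 mod 127 = 100
Option B: s[4]='i'->'g', delta=(7-9)*13^0 mod 127 = 125, hash=99+125 mod 127 = 97
Option C: s[4]='i'->'c', delta=(3-9)*13^0 mod 127 = 121, hash=99+121 mod 127 = 93
Option D: s[1]='g'->'i', delta=(9-7)*13^3 mod 127 = 76, hash=99+76 mod 127 = 48
Option E: s[2]='d'->'g', delta=(7-4)*13^2 mod 127 = 126, hash=99+126 mod 127 = 98 <-- target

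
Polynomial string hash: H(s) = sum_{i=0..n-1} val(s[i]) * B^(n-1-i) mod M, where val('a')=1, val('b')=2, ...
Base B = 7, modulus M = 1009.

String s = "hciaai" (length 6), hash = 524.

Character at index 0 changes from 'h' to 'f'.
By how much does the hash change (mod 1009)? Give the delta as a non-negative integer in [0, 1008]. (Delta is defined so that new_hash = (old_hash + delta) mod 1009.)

Answer: 692

Derivation:
Delta formula: (val(new) - val(old)) * B^(n-1-k) mod M
  val('f') - val('h') = 6 - 8 = -2
  B^(n-1-k) = 7^5 mod 1009 = 663
  Delta = -2 * 663 mod 1009 = 692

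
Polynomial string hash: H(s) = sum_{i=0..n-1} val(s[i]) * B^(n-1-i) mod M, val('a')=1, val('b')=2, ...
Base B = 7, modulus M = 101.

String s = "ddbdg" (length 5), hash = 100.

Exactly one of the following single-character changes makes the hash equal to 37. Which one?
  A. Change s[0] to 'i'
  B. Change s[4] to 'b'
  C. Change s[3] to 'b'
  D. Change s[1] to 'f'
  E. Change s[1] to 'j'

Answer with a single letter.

Answer: E

Derivation:
Option A: s[0]='d'->'i', delta=(9-4)*7^4 mod 101 = 87, hash=100+87 mod 101 = 86
Option B: s[4]='g'->'b', delta=(2-7)*7^0 mod 101 = 96, hash=100+96 mod 101 = 95
Option C: s[3]='d'->'b', delta=(2-4)*7^1 mod 101 = 87, hash=100+87 mod 101 = 86
Option D: s[1]='d'->'f', delta=(6-4)*7^3 mod 101 = 80, hash=100+80 mod 101 = 79
Option E: s[1]='d'->'j', delta=(10-4)*7^3 mod 101 = 38, hash=100+38 mod 101 = 37 <-- target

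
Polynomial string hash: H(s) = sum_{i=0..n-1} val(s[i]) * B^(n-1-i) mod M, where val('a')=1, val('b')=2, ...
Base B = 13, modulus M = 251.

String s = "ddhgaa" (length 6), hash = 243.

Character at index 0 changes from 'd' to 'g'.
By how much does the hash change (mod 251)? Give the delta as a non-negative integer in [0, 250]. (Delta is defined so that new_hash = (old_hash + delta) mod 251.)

Answer: 192

Derivation:
Delta formula: (val(new) - val(old)) * B^(n-1-k) mod M
  val('g') - val('d') = 7 - 4 = 3
  B^(n-1-k) = 13^5 mod 251 = 64
  Delta = 3 * 64 mod 251 = 192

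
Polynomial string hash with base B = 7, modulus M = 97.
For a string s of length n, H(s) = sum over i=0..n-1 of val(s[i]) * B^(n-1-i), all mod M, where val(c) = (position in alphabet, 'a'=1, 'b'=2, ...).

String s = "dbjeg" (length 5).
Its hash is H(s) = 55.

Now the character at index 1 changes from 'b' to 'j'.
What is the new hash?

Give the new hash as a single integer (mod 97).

val('b') = 2, val('j') = 10
Position k = 1, exponent = n-1-k = 3
B^3 mod M = 7^3 mod 97 = 52
Delta = (10 - 2) * 52 mod 97 = 28
New hash = (55 + 28) mod 97 = 83

Answer: 83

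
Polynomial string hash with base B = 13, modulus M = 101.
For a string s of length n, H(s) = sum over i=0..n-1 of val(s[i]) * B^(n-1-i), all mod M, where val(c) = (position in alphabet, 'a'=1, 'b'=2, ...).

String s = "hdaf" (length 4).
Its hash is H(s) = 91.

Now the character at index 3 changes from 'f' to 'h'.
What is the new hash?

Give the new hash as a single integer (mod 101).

val('f') = 6, val('h') = 8
Position k = 3, exponent = n-1-k = 0
B^0 mod M = 13^0 mod 101 = 1
Delta = (8 - 6) * 1 mod 101 = 2
New hash = (91 + 2) mod 101 = 93

Answer: 93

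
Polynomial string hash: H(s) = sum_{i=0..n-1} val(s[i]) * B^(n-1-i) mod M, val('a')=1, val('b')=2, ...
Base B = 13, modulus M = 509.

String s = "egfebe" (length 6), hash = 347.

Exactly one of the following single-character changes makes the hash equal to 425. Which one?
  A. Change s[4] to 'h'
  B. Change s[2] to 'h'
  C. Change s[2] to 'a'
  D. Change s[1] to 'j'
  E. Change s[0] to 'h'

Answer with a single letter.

Option A: s[4]='b'->'h', delta=(8-2)*13^1 mod 509 = 78, hash=347+78 mod 509 = 425 <-- target
Option B: s[2]='f'->'h', delta=(8-6)*13^3 mod 509 = 322, hash=347+322 mod 509 = 160
Option C: s[2]='f'->'a', delta=(1-6)*13^3 mod 509 = 213, hash=347+213 mod 509 = 51
Option D: s[1]='g'->'j', delta=(10-7)*13^4 mod 509 = 171, hash=347+171 mod 509 = 9
Option E: s[0]='e'->'h', delta=(8-5)*13^5 mod 509 = 187, hash=347+187 mod 509 = 25

Answer: A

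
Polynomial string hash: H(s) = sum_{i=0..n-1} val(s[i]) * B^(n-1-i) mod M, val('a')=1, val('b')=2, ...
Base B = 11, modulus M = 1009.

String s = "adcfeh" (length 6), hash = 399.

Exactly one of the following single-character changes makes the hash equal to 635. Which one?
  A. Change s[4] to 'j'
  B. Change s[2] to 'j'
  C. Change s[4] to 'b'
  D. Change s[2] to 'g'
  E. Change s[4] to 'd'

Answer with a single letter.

Answer: B

Derivation:
Option A: s[4]='e'->'j', delta=(10-5)*11^1 mod 1009 = 55, hash=399+55 mod 1009 = 454
Option B: s[2]='c'->'j', delta=(10-3)*11^3 mod 1009 = 236, hash=399+236 mod 1009 = 635 <-- target
Option C: s[4]='e'->'b', delta=(2-5)*11^1 mod 1009 = 976, hash=399+976 mod 1009 = 366
Option D: s[2]='c'->'g', delta=(7-3)*11^3 mod 1009 = 279, hash=399+279 mod 1009 = 678
Option E: s[4]='e'->'d', delta=(4-5)*11^1 mod 1009 = 998, hash=399+998 mod 1009 = 388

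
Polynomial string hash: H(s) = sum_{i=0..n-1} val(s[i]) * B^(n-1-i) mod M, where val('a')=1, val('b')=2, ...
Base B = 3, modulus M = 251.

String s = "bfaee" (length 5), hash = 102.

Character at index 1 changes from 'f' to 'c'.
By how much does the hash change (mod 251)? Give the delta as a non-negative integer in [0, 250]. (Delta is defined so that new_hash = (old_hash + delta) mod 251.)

Answer: 170

Derivation:
Delta formula: (val(new) - val(old)) * B^(n-1-k) mod M
  val('c') - val('f') = 3 - 6 = -3
  B^(n-1-k) = 3^3 mod 251 = 27
  Delta = -3 * 27 mod 251 = 170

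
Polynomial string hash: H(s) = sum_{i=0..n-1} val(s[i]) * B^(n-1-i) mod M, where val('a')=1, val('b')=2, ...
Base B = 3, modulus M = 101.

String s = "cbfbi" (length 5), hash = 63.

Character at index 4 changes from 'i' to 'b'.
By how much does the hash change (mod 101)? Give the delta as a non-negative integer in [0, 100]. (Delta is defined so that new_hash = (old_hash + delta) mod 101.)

Answer: 94

Derivation:
Delta formula: (val(new) - val(old)) * B^(n-1-k) mod M
  val('b') - val('i') = 2 - 9 = -7
  B^(n-1-k) = 3^0 mod 101 = 1
  Delta = -7 * 1 mod 101 = 94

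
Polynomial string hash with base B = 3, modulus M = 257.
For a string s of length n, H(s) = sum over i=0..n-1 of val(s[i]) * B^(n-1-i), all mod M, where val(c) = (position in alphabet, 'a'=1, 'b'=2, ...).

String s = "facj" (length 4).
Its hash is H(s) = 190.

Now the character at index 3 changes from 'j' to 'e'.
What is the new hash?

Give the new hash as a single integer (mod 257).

val('j') = 10, val('e') = 5
Position k = 3, exponent = n-1-k = 0
B^0 mod M = 3^0 mod 257 = 1
Delta = (5 - 10) * 1 mod 257 = 252
New hash = (190 + 252) mod 257 = 185

Answer: 185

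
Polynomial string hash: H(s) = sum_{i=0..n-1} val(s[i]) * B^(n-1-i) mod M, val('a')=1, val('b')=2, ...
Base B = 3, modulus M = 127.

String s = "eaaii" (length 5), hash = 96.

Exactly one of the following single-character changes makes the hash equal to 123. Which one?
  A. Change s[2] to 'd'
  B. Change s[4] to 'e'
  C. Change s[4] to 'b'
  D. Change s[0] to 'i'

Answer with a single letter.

Answer: A

Derivation:
Option A: s[2]='a'->'d', delta=(4-1)*3^2 mod 127 = 27, hash=96+27 mod 127 = 123 <-- target
Option B: s[4]='i'->'e', delta=(5-9)*3^0 mod 127 = 123, hash=96+123 mod 127 = 92
Option C: s[4]='i'->'b', delta=(2-9)*3^0 mod 127 = 120, hash=96+120 mod 127 = 89
Option D: s[0]='e'->'i', delta=(9-5)*3^4 mod 127 = 70, hash=96+70 mod 127 = 39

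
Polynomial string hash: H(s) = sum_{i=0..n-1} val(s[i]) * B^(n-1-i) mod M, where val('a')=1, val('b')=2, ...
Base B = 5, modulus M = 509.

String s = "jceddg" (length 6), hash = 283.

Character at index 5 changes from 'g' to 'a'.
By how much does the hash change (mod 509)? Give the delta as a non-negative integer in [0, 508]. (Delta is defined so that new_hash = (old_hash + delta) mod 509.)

Answer: 503

Derivation:
Delta formula: (val(new) - val(old)) * B^(n-1-k) mod M
  val('a') - val('g') = 1 - 7 = -6
  B^(n-1-k) = 5^0 mod 509 = 1
  Delta = -6 * 1 mod 509 = 503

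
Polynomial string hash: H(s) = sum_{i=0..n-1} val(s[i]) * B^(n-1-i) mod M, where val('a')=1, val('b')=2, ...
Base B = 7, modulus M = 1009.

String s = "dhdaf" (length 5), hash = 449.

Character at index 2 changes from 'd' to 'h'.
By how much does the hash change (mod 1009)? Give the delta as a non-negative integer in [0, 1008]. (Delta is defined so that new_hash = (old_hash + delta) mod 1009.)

Answer: 196

Derivation:
Delta formula: (val(new) - val(old)) * B^(n-1-k) mod M
  val('h') - val('d') = 8 - 4 = 4
  B^(n-1-k) = 7^2 mod 1009 = 49
  Delta = 4 * 49 mod 1009 = 196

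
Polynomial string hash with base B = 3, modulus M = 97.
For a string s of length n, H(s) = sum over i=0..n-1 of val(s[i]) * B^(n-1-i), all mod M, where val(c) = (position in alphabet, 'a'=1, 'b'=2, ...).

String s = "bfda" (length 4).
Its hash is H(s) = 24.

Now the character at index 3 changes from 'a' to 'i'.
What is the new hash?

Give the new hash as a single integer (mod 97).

val('a') = 1, val('i') = 9
Position k = 3, exponent = n-1-k = 0
B^0 mod M = 3^0 mod 97 = 1
Delta = (9 - 1) * 1 mod 97 = 8
New hash = (24 + 8) mod 97 = 32

Answer: 32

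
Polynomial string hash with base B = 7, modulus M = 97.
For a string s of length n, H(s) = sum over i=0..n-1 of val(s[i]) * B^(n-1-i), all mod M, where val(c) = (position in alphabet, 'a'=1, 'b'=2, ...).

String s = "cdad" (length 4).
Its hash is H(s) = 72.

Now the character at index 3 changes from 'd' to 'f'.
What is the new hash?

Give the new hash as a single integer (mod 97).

Answer: 74

Derivation:
val('d') = 4, val('f') = 6
Position k = 3, exponent = n-1-k = 0
B^0 mod M = 7^0 mod 97 = 1
Delta = (6 - 4) * 1 mod 97 = 2
New hash = (72 + 2) mod 97 = 74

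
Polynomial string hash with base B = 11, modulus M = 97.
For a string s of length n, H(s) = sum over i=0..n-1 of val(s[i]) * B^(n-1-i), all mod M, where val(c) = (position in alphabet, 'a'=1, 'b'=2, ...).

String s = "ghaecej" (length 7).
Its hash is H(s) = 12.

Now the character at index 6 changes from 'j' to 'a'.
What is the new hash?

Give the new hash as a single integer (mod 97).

Answer: 3

Derivation:
val('j') = 10, val('a') = 1
Position k = 6, exponent = n-1-k = 0
B^0 mod M = 11^0 mod 97 = 1
Delta = (1 - 10) * 1 mod 97 = 88
New hash = (12 + 88) mod 97 = 3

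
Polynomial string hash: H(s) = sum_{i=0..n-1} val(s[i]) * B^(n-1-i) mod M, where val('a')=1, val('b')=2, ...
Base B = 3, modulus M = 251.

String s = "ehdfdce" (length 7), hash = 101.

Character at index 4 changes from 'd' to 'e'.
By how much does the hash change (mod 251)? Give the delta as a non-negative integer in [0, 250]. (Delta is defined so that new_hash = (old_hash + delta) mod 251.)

Delta formula: (val(new) - val(old)) * B^(n-1-k) mod M
  val('e') - val('d') = 5 - 4 = 1
  B^(n-1-k) = 3^2 mod 251 = 9
  Delta = 1 * 9 mod 251 = 9

Answer: 9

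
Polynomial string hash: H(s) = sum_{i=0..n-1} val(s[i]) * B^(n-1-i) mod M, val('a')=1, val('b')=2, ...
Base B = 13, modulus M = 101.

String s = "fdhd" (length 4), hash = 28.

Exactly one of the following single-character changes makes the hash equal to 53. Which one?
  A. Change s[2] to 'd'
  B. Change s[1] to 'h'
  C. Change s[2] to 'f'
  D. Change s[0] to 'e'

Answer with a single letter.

Option A: s[2]='h'->'d', delta=(4-8)*13^1 mod 101 = 49, hash=28+49 mod 101 = 77
Option B: s[1]='d'->'h', delta=(8-4)*13^2 mod 101 = 70, hash=28+70 mod 101 = 98
Option C: s[2]='h'->'f', delta=(6-8)*13^1 mod 101 = 75, hash=28+75 mod 101 = 2
Option D: s[0]='f'->'e', delta=(5-6)*13^3 mod 101 = 25, hash=28+25 mod 101 = 53 <-- target

Answer: D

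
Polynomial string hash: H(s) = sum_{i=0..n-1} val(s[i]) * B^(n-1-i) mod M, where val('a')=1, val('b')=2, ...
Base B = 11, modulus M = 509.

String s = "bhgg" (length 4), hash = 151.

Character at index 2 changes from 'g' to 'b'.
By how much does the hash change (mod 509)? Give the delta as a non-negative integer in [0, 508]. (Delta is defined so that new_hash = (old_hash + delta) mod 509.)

Answer: 454

Derivation:
Delta formula: (val(new) - val(old)) * B^(n-1-k) mod M
  val('b') - val('g') = 2 - 7 = -5
  B^(n-1-k) = 11^1 mod 509 = 11
  Delta = -5 * 11 mod 509 = 454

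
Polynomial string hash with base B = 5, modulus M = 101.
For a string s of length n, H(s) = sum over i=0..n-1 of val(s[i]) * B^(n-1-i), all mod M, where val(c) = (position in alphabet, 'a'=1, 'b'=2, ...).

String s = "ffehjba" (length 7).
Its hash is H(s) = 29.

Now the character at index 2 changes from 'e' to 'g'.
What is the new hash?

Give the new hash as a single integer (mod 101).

Answer: 67

Derivation:
val('e') = 5, val('g') = 7
Position k = 2, exponent = n-1-k = 4
B^4 mod M = 5^4 mod 101 = 19
Delta = (7 - 5) * 19 mod 101 = 38
New hash = (29 + 38) mod 101 = 67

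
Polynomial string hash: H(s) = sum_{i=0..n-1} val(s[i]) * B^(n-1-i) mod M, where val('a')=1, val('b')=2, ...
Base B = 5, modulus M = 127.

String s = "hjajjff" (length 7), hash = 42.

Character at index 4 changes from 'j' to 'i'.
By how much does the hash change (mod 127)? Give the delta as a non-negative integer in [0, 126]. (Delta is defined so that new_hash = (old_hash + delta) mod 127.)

Answer: 102

Derivation:
Delta formula: (val(new) - val(old)) * B^(n-1-k) mod M
  val('i') - val('j') = 9 - 10 = -1
  B^(n-1-k) = 5^2 mod 127 = 25
  Delta = -1 * 25 mod 127 = 102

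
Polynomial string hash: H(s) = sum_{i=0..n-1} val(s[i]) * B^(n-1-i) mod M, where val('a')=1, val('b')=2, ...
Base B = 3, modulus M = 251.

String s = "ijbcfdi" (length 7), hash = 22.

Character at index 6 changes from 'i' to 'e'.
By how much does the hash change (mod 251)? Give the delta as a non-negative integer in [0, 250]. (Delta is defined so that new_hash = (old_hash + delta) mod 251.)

Answer: 247

Derivation:
Delta formula: (val(new) - val(old)) * B^(n-1-k) mod M
  val('e') - val('i') = 5 - 9 = -4
  B^(n-1-k) = 3^0 mod 251 = 1
  Delta = -4 * 1 mod 251 = 247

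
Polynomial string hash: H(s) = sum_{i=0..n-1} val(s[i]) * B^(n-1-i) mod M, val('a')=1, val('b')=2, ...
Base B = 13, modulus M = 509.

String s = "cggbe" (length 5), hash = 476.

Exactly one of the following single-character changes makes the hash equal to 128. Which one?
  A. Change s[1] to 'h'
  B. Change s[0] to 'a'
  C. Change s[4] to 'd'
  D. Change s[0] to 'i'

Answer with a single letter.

Answer: A

Derivation:
Option A: s[1]='g'->'h', delta=(8-7)*13^3 mod 509 = 161, hash=476+161 mod 509 = 128 <-- target
Option B: s[0]='c'->'a', delta=(1-3)*13^4 mod 509 = 395, hash=476+395 mod 509 = 362
Option C: s[4]='e'->'d', delta=(4-5)*13^0 mod 509 = 508, hash=476+508 mod 509 = 475
Option D: s[0]='c'->'i', delta=(9-3)*13^4 mod 509 = 342, hash=476+342 mod 509 = 309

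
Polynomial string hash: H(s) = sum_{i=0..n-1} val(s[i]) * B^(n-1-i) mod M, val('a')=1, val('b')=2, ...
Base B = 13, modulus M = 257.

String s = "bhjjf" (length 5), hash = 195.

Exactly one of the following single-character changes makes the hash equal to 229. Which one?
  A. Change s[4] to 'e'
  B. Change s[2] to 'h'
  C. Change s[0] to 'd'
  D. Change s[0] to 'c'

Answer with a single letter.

Answer: D

Derivation:
Option A: s[4]='f'->'e', delta=(5-6)*13^0 mod 257 = 256, hash=195+256 mod 257 = 194
Option B: s[2]='j'->'h', delta=(8-10)*13^2 mod 257 = 176, hash=195+176 mod 257 = 114
Option C: s[0]='b'->'d', delta=(4-2)*13^4 mod 257 = 68, hash=195+68 mod 257 = 6
Option D: s[0]='b'->'c', delta=(3-2)*13^4 mod 257 = 34, hash=195+34 mod 257 = 229 <-- target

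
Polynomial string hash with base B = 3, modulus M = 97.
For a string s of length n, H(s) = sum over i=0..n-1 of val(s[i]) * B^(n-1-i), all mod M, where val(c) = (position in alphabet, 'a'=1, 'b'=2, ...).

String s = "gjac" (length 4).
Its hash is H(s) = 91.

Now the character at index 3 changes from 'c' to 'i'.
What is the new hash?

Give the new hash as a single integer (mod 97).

val('c') = 3, val('i') = 9
Position k = 3, exponent = n-1-k = 0
B^0 mod M = 3^0 mod 97 = 1
Delta = (9 - 3) * 1 mod 97 = 6
New hash = (91 + 6) mod 97 = 0

Answer: 0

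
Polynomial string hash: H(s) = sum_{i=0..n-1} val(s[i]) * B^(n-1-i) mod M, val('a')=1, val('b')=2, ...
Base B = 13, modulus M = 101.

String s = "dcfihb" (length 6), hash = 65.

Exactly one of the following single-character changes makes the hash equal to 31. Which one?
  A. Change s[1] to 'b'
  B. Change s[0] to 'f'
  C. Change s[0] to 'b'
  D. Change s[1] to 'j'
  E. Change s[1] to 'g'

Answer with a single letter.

Option A: s[1]='c'->'b', delta=(2-3)*13^4 mod 101 = 22, hash=65+22 mod 101 = 87
Option B: s[0]='d'->'f', delta=(6-4)*13^5 mod 101 = 34, hash=65+34 mod 101 = 99
Option C: s[0]='d'->'b', delta=(2-4)*13^5 mod 101 = 67, hash=65+67 mod 101 = 31 <-- target
Option D: s[1]='c'->'j', delta=(10-3)*13^4 mod 101 = 48, hash=65+48 mod 101 = 12
Option E: s[1]='c'->'g', delta=(7-3)*13^4 mod 101 = 13, hash=65+13 mod 101 = 78

Answer: C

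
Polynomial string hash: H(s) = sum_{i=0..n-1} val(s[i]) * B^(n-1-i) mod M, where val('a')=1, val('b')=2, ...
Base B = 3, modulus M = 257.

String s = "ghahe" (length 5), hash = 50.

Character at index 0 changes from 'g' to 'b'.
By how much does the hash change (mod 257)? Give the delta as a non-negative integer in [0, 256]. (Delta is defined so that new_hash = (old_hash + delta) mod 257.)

Delta formula: (val(new) - val(old)) * B^(n-1-k) mod M
  val('b') - val('g') = 2 - 7 = -5
  B^(n-1-k) = 3^4 mod 257 = 81
  Delta = -5 * 81 mod 257 = 109

Answer: 109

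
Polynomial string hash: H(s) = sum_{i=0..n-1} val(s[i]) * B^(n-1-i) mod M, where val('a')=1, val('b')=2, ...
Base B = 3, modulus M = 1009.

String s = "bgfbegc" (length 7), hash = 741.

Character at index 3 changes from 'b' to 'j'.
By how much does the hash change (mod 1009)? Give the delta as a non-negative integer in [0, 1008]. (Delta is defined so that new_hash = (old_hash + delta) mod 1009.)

Delta formula: (val(new) - val(old)) * B^(n-1-k) mod M
  val('j') - val('b') = 10 - 2 = 8
  B^(n-1-k) = 3^3 mod 1009 = 27
  Delta = 8 * 27 mod 1009 = 216

Answer: 216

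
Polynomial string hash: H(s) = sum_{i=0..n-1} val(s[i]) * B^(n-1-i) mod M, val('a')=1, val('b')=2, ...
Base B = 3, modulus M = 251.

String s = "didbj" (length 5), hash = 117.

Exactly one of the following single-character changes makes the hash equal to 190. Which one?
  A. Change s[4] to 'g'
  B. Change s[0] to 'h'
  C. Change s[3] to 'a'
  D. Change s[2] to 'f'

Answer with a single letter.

Option A: s[4]='j'->'g', delta=(7-10)*3^0 mod 251 = 248, hash=117+248 mod 251 = 114
Option B: s[0]='d'->'h', delta=(8-4)*3^4 mod 251 = 73, hash=117+73 mod 251 = 190 <-- target
Option C: s[3]='b'->'a', delta=(1-2)*3^1 mod 251 = 248, hash=117+248 mod 251 = 114
Option D: s[2]='d'->'f', delta=(6-4)*3^2 mod 251 = 18, hash=117+18 mod 251 = 135

Answer: B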